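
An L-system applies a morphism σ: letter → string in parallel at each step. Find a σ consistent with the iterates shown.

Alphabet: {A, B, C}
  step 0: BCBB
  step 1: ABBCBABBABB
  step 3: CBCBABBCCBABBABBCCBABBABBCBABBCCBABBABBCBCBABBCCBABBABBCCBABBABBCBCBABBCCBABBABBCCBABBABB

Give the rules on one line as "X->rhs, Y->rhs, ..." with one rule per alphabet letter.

A->CCB, B->ABB, C->CB

  step 0 ⇒ step 1: BCBB ⇒ ABB·CB·ABB·ABB
    B ↦ ABB
    C ↦ CB
    A ↦ CCB  (constrained at step 1)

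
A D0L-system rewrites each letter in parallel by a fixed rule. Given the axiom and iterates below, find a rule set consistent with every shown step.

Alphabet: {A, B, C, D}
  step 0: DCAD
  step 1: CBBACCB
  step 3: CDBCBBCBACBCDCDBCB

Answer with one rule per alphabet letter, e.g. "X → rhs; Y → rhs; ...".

A->AC, B->CD, C->B, D->CB

  step 0 ⇒ step 1: DCAD ⇒ CB·B·AC·CB
    A ↦ AC
    C ↦ B
    D ↦ CB
    B ↦ CD  (constrained at step 1)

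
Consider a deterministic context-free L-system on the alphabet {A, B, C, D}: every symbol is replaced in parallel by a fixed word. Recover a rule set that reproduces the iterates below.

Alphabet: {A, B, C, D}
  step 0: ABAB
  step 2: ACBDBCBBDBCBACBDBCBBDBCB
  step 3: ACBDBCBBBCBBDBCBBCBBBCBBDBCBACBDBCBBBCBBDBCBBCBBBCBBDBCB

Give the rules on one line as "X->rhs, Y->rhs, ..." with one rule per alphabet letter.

A->AC, B->BCB, C->BD, D->B

  step 2 ⇒ step 3: ACBDBCBBDBCBACBDBCBBDBCB ⇒ AC·BD·BCB·B·BCB·BD·BCB·BCB·B·BCB·BD·BCB·AC·BD·BCB·B·BCB·BD·BCB·BCB·B·BCB·BD·BCB
    A ↦ AC
    B ↦ BCB
    C ↦ BD
    D ↦ B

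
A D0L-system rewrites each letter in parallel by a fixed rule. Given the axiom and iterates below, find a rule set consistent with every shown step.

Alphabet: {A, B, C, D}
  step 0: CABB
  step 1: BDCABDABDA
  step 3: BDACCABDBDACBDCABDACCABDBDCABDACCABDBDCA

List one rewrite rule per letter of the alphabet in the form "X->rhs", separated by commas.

  step 0 ⇒ step 1: CABB ⇒ BD·CA·BDA·BDA
    A ↦ CA
    B ↦ BDA
    C ↦ BD
    D ↦ C  (constrained at step 1)

A->CA, B->BDA, C->BD, D->C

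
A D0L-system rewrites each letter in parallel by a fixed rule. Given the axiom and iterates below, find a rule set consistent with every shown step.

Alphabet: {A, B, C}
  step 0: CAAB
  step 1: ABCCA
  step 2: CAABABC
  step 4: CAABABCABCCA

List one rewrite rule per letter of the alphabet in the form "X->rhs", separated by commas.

A->C, B->A, C->AB

  step 1 ⇒ step 2: ABCCA ⇒ C·A·AB·AB·C
    A ↦ C
    B ↦ A
    C ↦ AB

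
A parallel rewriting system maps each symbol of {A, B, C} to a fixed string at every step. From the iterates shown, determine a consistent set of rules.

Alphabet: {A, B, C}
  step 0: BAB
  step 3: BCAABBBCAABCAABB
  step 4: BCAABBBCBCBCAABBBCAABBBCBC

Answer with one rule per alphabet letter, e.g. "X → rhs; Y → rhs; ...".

  step 3 ⇒ step 4: BCAABBBCAABCAABB ⇒ BC·AA·B·B·BC·BC·BC·AA·B·B·BC·AA·B·B·BC·BC
    A ↦ B
    B ↦ BC
    C ↦ AA

A->B, B->BC, C->AA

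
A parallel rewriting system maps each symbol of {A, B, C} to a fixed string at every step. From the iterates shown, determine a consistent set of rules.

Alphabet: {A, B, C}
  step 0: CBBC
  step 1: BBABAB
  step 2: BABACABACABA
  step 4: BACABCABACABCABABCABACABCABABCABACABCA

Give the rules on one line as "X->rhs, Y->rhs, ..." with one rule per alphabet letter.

  step 1 ⇒ step 2: BBABAB ⇒ BA·BA·CA·BA·CA·BA
    A ↦ CA
    B ↦ BA
  step 0 ⇒ step 1: CBBC ⇒ B·BA·BA·B
    C ↦ B

A->CA, B->BA, C->B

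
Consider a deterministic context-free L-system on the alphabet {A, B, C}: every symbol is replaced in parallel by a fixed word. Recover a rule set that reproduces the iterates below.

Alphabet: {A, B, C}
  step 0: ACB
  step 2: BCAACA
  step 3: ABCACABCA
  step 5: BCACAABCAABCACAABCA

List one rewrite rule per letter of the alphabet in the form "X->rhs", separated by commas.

  step 2 ⇒ step 3: BCAACA ⇒ A·B·CA·CA·B·CA
    A ↦ CA
    B ↦ A
    C ↦ B

A->CA, B->A, C->B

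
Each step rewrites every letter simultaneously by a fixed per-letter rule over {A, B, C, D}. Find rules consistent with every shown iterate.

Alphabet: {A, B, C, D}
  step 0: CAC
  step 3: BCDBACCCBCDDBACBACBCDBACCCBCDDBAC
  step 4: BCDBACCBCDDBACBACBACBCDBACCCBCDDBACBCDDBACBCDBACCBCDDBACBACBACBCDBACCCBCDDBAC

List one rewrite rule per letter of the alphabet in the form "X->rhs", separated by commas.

A->D, B->BCD, C->BAC, D->C

  step 3 ⇒ step 4: BCDBACCCBCDDBACBACBCDBACCCBCDDBAC ⇒ BCD·BAC·C·BCD·D·BAC·BAC·BAC·BCD·BAC·C·C·BCD·D·BAC·BCD·D·BAC·BCD·BAC·C·BCD·D·BAC·BAC·BAC·BCD·BAC·C·C·BCD·D·BAC
    A ↦ D
    B ↦ BCD
    C ↦ BAC
    D ↦ C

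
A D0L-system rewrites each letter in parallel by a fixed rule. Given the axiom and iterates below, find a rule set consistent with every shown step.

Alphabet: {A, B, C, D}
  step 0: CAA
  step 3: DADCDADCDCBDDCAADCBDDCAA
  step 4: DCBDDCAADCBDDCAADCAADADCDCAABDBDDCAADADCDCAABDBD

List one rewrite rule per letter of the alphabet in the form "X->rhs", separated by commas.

A->BD, B->DA, C->AA, D->DC

  step 3 ⇒ step 4: DADCDADCDCBDDCAADCBDDCAA ⇒ DC·BD·DC·AA·DC·BD·DC·AA·DC·AA·DA·DC·DC·AA·BD·BD·DC·AA·DA·DC·DC·AA·BD·BD
    A ↦ BD
    B ↦ DA
    C ↦ AA
    D ↦ DC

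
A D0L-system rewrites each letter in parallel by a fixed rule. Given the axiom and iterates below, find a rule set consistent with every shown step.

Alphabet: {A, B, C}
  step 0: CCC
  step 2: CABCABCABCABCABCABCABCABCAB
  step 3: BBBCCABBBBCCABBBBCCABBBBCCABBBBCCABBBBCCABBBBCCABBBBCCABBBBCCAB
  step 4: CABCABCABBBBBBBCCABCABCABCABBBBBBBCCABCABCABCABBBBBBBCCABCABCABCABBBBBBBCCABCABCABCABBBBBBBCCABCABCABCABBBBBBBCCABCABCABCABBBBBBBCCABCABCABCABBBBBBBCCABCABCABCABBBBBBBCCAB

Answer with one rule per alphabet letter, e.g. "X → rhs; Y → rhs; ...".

A->C, B->CAB, C->BBB

  step 3 ⇒ step 4: BBBCCABBBBCCABBBBCCABBBBCCABBBBCCABBBBCCABBBBCCABBBBCCABBBBCCAB ⇒ CAB·CAB·CAB·BBB·BBB·C·CAB·CAB·CAB·CAB·BBB·BBB·C·CAB·CAB·CAB·CAB·BBB·BBB·C·CAB·CAB·CAB·CAB·BBB·BBB·C·CAB·CAB·CAB·CAB·BBB·BBB·C·CAB·CAB·CAB·CAB·BBB·BBB·C·CAB·CAB·CAB·CAB·BBB·BBB·C·CAB·CAB·CAB·CAB·BBB·BBB·C·CAB·CAB·CAB·CAB·BBB·BBB·C·CAB
    A ↦ C
    B ↦ CAB
    C ↦ BBB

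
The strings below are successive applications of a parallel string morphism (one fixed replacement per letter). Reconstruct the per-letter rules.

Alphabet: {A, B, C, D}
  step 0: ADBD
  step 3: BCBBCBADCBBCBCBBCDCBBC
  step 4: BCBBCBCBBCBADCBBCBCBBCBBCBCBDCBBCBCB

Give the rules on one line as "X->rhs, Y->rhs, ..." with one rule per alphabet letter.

A->BA, B->BC, C->B, D->DC

  step 3 ⇒ step 4: BCBBCBADCBBCBCBBCDCBBC ⇒ BC·B·BC·BC·B·BC·BA·DC·B·BC·BC·B·BC·B·BC·BC·B·DC·B·BC·BC·B
    A ↦ BA
    B ↦ BC
    C ↦ B
    D ↦ DC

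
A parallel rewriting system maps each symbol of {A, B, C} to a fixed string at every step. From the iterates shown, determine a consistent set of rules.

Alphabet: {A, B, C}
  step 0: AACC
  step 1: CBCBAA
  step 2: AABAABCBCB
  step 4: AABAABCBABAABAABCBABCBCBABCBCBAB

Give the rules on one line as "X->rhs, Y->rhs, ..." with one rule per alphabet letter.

  step 1 ⇒ step 2: CBCBAA ⇒ A·AB·A·AB·CB·CB
    A ↦ CB
    B ↦ AB
    C ↦ A

A->CB, B->AB, C->A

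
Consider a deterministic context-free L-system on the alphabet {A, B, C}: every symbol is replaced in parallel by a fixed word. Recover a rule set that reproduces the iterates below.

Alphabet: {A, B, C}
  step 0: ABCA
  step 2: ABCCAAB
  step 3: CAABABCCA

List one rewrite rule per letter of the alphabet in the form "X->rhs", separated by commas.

A->C, B->A, C->AB

  step 2 ⇒ step 3: ABCCAAB ⇒ C·A·AB·AB·C·C·A
    A ↦ C
    B ↦ A
    C ↦ AB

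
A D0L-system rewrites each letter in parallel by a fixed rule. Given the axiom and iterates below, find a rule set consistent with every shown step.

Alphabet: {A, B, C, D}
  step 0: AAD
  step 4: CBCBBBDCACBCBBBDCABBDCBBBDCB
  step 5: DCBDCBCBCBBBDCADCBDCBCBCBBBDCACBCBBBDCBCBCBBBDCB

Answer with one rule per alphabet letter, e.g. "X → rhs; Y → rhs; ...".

  step 4 ⇒ step 5: CBCBBBDCACBCBBBDCABBDCBBBDCB ⇒ D·CB·D·CB·CB·CB·BB·D·CA·D·CB·D·CB·CB·CB·BB·D·CA·CB·CB·BB·D·CB·CB·CB·BB·D·CB
    A ↦ CA
    B ↦ CB
    C ↦ D
    D ↦ BB

A->CA, B->CB, C->D, D->BB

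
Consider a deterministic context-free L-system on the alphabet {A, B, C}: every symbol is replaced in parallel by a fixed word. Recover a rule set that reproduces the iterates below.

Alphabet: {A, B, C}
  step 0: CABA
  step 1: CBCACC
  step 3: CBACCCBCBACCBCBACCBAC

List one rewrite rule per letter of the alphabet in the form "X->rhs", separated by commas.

  step 0 ⇒ step 1: CABA ⇒ CB·C·AC·C
    A ↦ C
    B ↦ AC
    C ↦ CB

A->C, B->AC, C->CB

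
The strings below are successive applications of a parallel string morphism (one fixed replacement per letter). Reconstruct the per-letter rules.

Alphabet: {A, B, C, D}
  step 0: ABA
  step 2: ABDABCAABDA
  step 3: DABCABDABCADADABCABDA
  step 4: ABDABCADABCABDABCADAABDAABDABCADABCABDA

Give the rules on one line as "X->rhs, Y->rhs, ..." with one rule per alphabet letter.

  step 3 ⇒ step 4: DABCABDABCADADABCABDA ⇒ AB·DA·BC·A·DA·BC·AB·DA·BC·A·DA·AB·DA·AB·DA·BC·A·DA·BC·AB·DA
    A ↦ DA
    B ↦ BC
    C ↦ A
    D ↦ AB

A->DA, B->BC, C->A, D->AB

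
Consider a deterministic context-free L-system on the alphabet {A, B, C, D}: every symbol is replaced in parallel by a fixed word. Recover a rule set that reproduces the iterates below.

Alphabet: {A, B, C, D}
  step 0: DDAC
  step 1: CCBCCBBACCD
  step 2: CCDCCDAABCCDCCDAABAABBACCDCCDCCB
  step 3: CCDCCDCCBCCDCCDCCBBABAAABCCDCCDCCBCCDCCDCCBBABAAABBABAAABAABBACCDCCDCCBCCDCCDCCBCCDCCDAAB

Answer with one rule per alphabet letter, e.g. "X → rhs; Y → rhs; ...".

  step 2 ⇒ step 3: CCDCCDAABCCDCCDAABAABBACCDCCDCCB ⇒ CCD·CCD·CCB·CCD·CCD·CCB·BA·BA·AAB·CCD·CCD·CCB·CCD·CCD·CCB·BA·BA·AAB·BA·BA·AAB·AAB·BA·CCD·CCD·CCB·CCD·CCD·CCB·CCD·CCD·AAB
    A ↦ BA
    B ↦ AAB
    C ↦ CCD
    D ↦ CCB

A->BA, B->AAB, C->CCD, D->CCB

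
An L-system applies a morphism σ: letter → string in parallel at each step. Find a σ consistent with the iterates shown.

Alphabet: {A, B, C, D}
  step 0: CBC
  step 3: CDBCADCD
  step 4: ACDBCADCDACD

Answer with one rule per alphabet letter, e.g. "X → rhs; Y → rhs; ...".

  step 3 ⇒ step 4: CDBCADCD ⇒ A·CD·BC·A·D·CD·A·CD
    A ↦ D
    B ↦ BC
    C ↦ A
    D ↦ CD

A->D, B->BC, C->A, D->CD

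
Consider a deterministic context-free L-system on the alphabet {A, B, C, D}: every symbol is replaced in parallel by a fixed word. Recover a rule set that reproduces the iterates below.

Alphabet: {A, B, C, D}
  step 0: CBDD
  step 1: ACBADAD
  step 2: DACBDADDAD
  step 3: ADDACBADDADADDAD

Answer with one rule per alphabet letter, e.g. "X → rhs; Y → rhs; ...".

A->D, B->CB, C->A, D->AD

  step 2 ⇒ step 3: DACBDADDAD ⇒ AD·D·A·CB·AD·D·AD·AD·D·AD
    A ↦ D
    B ↦ CB
    C ↦ A
    D ↦ AD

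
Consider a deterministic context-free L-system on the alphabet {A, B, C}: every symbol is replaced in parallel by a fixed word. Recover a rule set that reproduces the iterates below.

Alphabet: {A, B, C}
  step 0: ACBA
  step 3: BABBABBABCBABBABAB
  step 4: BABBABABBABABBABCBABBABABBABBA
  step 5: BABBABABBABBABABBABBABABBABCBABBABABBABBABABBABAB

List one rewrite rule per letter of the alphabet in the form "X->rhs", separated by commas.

  step 4 ⇒ step 5: BABBABABBABABBABCBABBABABBABBA ⇒ BA·B·BA·BA·B·BA·B·BA·BA·B·BA·B·BA·BA·B·BA·BC·BA·B·BA·BA·B·BA·B·BA·BA·B·BA·BA·B
    A ↦ B
    B ↦ BA
    C ↦ BC

A->B, B->BA, C->BC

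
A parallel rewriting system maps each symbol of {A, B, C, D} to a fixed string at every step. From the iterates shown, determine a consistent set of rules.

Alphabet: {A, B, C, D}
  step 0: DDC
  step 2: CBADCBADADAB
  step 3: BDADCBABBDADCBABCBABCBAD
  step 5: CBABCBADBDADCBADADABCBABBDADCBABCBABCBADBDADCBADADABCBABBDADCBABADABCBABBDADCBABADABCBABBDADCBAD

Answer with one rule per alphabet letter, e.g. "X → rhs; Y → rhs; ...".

A->CB, B->AD, C->BD, D->AB

  step 2 ⇒ step 3: CBADCBADADAB ⇒ BD·AD·CB·AB·BD·AD·CB·AB·CB·AB·CB·AD
    A ↦ CB
    B ↦ AD
    C ↦ BD
    D ↦ AB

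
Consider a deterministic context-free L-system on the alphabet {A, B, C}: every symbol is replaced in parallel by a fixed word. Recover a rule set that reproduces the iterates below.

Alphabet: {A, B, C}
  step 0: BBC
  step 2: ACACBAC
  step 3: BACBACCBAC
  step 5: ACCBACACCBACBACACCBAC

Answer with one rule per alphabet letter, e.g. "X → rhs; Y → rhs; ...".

  step 2 ⇒ step 3: ACACBAC ⇒ B·AC·B·AC·C·B·AC
    A ↦ B
    B ↦ C
    C ↦ AC

A->B, B->C, C->AC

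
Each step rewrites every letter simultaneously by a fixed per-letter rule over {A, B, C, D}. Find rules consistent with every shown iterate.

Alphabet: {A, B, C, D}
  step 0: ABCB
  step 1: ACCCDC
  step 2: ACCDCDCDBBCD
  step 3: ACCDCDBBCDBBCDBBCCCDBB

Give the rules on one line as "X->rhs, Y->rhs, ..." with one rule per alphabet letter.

A->AC, B->C, C->CD, D->BB

  step 2 ⇒ step 3: ACCDCDCDBBCD ⇒ AC·CD·CD·BB·CD·BB·CD·BB·C·C·CD·BB
    A ↦ AC
    B ↦ C
    C ↦ CD
    D ↦ BB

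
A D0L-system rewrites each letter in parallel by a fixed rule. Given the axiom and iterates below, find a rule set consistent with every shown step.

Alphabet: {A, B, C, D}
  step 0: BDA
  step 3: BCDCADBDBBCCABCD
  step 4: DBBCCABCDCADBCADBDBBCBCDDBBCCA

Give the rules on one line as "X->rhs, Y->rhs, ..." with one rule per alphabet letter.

A->D, B->DB, C->BC, D->CA

  step 3 ⇒ step 4: BCDCADBDBBCCABCD ⇒ DB·BC·CA·BC·D·CA·DB·CA·DB·DB·BC·BC·D·DB·BC·CA
    A ↦ D
    B ↦ DB
    C ↦ BC
    D ↦ CA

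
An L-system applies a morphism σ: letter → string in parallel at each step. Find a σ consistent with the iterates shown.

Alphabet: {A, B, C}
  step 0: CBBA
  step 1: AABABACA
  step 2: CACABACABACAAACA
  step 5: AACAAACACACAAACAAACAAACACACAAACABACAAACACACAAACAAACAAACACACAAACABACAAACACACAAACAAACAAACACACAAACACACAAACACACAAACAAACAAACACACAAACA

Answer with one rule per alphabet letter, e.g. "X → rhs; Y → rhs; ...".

A->CA, B->BA, C->AA

  step 1 ⇒ step 2: AABABACA ⇒ CA·CA·BA·CA·BA·CA·AA·CA
    A ↦ CA
    B ↦ BA
    C ↦ AA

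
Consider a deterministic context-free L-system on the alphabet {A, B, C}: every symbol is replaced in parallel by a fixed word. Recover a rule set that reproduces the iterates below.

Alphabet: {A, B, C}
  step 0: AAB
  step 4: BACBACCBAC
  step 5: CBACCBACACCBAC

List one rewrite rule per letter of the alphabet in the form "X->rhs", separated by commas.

  step 4 ⇒ step 5: BACBACCBAC ⇒ C·B·AC·C·B·AC·AC·C·B·AC
    A ↦ B
    B ↦ C
    C ↦ AC

A->B, B->C, C->AC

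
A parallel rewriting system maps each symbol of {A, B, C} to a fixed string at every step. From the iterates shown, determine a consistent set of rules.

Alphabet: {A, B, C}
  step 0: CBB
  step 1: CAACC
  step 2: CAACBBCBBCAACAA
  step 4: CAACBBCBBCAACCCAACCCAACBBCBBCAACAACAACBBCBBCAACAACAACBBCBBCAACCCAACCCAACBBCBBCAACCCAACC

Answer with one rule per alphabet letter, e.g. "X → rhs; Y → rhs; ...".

A->CBB, B->C, C->CAA

  step 1 ⇒ step 2: CAACC ⇒ CAA·CBB·CBB·CAA·CAA
    A ↦ CBB
    C ↦ CAA
  step 0 ⇒ step 1: CBB ⇒ CAA·C·C
    B ↦ C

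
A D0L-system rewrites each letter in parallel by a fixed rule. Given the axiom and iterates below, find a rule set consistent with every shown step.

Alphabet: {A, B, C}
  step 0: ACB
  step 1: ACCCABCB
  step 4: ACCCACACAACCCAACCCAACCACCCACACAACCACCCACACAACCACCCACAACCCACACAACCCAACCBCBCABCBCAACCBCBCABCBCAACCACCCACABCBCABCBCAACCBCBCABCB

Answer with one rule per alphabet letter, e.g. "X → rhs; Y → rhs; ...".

  step 0 ⇒ step 1: ACB ⇒ ACC·CA·BCB
    A ↦ ACC
    B ↦ BCB
    C ↦ CA

A->ACC, B->BCB, C->CA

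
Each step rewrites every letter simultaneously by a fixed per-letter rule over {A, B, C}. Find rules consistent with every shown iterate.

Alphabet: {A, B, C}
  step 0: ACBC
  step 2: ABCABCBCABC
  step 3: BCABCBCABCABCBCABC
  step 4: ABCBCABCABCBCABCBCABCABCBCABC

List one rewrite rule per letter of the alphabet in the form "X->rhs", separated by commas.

  step 3 ⇒ step 4: BCABCBCABCABCBCABC ⇒ A·BC·BC·A·BC·A·BC·BC·A·BC·BC·A·BC·A·BC·BC·A·BC
    A ↦ BC
    B ↦ A
    C ↦ BC

A->BC, B->A, C->BC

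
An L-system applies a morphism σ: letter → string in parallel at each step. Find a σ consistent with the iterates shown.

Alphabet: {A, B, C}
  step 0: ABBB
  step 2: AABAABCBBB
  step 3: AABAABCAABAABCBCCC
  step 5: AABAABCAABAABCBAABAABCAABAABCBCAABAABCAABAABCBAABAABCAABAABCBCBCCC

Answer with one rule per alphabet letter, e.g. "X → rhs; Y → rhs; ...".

A->AAB, B->C, C->B

  step 2 ⇒ step 3: AABAABCBBB ⇒ AAB·AAB·C·AAB·AAB·C·B·C·C·C
    A ↦ AAB
    B ↦ C
    C ↦ B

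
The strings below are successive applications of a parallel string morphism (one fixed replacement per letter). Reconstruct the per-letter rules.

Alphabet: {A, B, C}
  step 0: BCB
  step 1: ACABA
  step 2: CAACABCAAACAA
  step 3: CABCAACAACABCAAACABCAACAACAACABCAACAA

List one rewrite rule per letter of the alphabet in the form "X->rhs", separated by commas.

A->CAA, B->A, C->CAB

  step 2 ⇒ step 3: CAACABCAAACAA ⇒ CAB·CAA·CAA·CAB·CAA·A·CAB·CAA·CAA·CAA·CAB·CAA·CAA
    A ↦ CAA
    B ↦ A
    C ↦ CAB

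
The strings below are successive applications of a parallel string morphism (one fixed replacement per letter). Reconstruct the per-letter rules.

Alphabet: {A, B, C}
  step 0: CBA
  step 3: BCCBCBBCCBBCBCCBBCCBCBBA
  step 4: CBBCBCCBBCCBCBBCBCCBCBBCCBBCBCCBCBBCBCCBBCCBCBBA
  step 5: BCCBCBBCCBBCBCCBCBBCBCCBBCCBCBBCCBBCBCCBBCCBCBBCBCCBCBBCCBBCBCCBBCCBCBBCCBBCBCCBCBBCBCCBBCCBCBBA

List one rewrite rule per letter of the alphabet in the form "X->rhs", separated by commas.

A->BA, B->CB, C->BC

  step 4 ⇒ step 5: CBBCBCCBBCCBCBBCBCCBCBBCCBBCBCCBCBBCBCCBBCCBCBBA ⇒ BC·CB·CB·BC·CB·BC·BC·CB·CB·BC·BC·CB·BC·CB·CB·BC·CB·BC·BC·CB·BC·CB·CB·BC·BC·CB·CB·BC·CB·BC·BC·CB·BC·CB·CB·BC·CB·BC·BC·CB·CB·BC·BC·CB·BC·CB·CB·BA
    A ↦ BA
    B ↦ CB
    C ↦ BC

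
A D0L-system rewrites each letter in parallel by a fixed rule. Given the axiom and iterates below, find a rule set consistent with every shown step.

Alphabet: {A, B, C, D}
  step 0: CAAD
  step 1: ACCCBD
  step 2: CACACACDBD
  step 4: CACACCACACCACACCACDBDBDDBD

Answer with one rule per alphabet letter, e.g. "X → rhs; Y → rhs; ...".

A->C, B->D, C->AC, D->BD

  step 1 ⇒ step 2: ACCCBD ⇒ C·AC·AC·AC·D·BD
    A ↦ C
    B ↦ D
    C ↦ AC
    D ↦ BD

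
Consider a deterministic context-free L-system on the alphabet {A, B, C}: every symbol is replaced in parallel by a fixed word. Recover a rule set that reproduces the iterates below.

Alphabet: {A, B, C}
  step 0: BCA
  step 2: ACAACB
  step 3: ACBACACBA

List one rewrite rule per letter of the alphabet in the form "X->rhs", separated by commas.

  step 2 ⇒ step 3: ACAACB ⇒ AC·B·AC·AC·B·A
    A ↦ AC
    B ↦ A
    C ↦ B

A->AC, B->A, C->B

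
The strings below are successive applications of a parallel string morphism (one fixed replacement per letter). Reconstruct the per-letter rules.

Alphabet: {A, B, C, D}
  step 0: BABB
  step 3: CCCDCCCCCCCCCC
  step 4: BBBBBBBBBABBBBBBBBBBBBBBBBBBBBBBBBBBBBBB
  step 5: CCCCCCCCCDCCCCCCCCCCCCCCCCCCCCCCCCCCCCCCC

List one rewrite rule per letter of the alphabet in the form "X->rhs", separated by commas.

  step 4 ⇒ step 5: BBBBBBBBBABBBBBBBBBBBBBBBBBBBBBBBBBBBBBB ⇒ C·C·C·C·C·C·C·C·C·DC·C·C·C·C·C·C·C·C·C·C·C·C·C·C·C·C·C·C·C·C·C·C·C·C·C·C·C·C·C·C
    A ↦ DC
    B ↦ C
  step 3 ⇒ step 4: CCCDCCCCCCCCCC ⇒ BBB·BBB·BBB·A·BBB·BBB·BBB·BBB·BBB·BBB·BBB·BBB·BBB·BBB
    C ↦ BBB
  step 3 ⇒ step 4: CCCDCCCCCCCCCC ⇒ BBB·BBB·BBB·A·BBB·BBB·BBB·BBB·BBB·BBB·BBB·BBB·BBB·BBB
    D ↦ A

A->DC, B->C, C->BBB, D->A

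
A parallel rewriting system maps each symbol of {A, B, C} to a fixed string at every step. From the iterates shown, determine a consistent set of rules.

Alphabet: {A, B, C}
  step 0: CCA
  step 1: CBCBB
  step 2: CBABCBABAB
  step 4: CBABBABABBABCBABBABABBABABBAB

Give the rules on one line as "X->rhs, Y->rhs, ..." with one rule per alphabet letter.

  step 1 ⇒ step 2: CBCBB ⇒ CB·AB·CB·AB·AB
    B ↦ AB
    C ↦ CB
  step 0 ⇒ step 1: CCA ⇒ CB·CB·B
    A ↦ B

A->B, B->AB, C->CB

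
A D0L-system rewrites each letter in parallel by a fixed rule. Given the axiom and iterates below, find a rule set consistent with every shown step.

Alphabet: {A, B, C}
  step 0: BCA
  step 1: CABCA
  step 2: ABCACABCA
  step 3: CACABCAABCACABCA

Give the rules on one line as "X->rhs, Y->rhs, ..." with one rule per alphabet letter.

  step 2 ⇒ step 3: ABCACABCA ⇒ CA·C·AB·CA·AB·CA·C·AB·CA
    A ↦ CA
    B ↦ C
    C ↦ AB

A->CA, B->C, C->AB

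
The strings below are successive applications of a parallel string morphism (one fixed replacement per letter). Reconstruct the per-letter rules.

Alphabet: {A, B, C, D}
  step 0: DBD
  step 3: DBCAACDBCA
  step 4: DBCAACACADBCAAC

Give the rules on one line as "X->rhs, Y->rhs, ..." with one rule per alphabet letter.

  step 3 ⇒ step 4: DBCAACDBCA ⇒ DB·C·A·AC·AC·A·DB·C·A·AC
    A ↦ AC
    B ↦ C
    C ↦ A
    D ↦ DB

A->AC, B->C, C->A, D->DB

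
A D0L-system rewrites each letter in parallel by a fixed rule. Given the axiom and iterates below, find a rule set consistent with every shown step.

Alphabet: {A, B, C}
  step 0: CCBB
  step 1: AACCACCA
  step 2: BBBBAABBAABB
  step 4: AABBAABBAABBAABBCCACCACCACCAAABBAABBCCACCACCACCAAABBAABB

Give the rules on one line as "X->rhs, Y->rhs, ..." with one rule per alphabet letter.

A->BB, B->CCA, C->A

  step 1 ⇒ step 2: AACCACCA ⇒ BB·BB·A·A·BB·A·A·BB
    A ↦ BB
    C ↦ A
  step 0 ⇒ step 1: CCBB ⇒ A·A·CCA·CCA
    B ↦ CCA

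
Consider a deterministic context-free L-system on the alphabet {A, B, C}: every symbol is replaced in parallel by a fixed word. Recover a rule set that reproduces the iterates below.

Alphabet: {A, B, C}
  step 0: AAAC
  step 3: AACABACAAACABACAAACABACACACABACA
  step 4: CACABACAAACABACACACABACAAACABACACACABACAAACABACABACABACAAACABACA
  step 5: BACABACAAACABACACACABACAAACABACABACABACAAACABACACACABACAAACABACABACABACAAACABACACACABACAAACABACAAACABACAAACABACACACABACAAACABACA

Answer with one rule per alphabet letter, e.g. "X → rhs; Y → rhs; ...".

A->CA, B->AA, C->BA

  step 4 ⇒ step 5: CACABACAAACABACACACABACAAACABACACACABACAAACABACABACABACAAACABACA ⇒ BA·CA·BA·CA·AA·CA·BA·CA·CA·CA·BA·CA·AA·CA·BA·CA·BA·CA·BA·CA·AA·CA·BA·CA·CA·CA·BA·CA·AA·CA·BA·CA·BA·CA·BA·CA·AA·CA·BA·CA·CA·CA·BA·CA·AA·CA·BA·CA·AA·CA·BA·CA·AA·CA·BA·CA·CA·CA·BA·CA·AA·CA·BA·CA
    A ↦ CA
    B ↦ AA
    C ↦ BA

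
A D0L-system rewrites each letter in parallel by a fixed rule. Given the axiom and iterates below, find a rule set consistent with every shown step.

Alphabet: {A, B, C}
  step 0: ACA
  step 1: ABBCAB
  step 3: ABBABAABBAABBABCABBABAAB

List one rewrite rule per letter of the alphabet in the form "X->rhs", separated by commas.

A->AB, B->BA, C->BC

  step 0 ⇒ step 1: ACA ⇒ AB·BC·AB
    A ↦ AB
    C ↦ BC
    B ↦ BA  (constrained at step 1)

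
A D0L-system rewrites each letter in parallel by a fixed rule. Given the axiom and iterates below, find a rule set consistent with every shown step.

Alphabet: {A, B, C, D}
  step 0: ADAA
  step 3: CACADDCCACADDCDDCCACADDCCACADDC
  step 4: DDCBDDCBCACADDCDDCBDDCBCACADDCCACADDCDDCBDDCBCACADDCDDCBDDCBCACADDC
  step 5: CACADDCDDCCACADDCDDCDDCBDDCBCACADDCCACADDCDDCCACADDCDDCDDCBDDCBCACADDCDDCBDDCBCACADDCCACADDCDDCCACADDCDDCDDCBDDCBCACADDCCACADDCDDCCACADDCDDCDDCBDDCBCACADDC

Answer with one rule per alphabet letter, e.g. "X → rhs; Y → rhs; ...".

A->B, B->DDC, C->DDC, D->CA

  step 4 ⇒ step 5: DDCBDDCBCACADDCDDCBDDCBCACADDCCACADDCDDCBDDCBCACADDCDDCBDDCBCACADDC ⇒ CA·CA·DDC·DDC·CA·CA·DDC·DDC·DDC·B·DDC·B·CA·CA·DDC·CA·CA·DDC·DDC·CA·CA·DDC·DDC·DDC·B·DDC·B·CA·CA·DDC·DDC·B·DDC·B·CA·CA·DDC·CA·CA·DDC·DDC·CA·CA·DDC·DDC·DDC·B·DDC·B·CA·CA·DDC·CA·CA·DDC·DDC·CA·CA·DDC·DDC·DDC·B·DDC·B·CA·CA·DDC
    A ↦ B
    B ↦ DDC
    C ↦ DDC
    D ↦ CA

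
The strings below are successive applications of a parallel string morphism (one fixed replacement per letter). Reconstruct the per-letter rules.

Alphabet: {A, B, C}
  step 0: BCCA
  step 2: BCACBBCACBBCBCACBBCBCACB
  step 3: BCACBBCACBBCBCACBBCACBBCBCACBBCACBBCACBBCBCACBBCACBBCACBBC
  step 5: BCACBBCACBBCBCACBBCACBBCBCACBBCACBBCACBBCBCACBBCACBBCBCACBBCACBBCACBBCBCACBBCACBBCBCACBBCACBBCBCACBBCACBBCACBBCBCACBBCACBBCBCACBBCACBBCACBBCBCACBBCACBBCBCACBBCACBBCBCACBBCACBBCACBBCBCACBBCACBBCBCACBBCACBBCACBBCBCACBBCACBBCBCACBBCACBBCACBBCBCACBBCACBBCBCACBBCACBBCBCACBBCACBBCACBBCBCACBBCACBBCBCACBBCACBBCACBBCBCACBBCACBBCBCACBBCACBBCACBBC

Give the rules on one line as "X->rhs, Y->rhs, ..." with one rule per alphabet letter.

A->BC, B->BC, C->ACB

  step 2 ⇒ step 3: BCACBBCACBBCBCACBBCBCACB ⇒ BC·ACB·BC·ACB·BC·BC·ACB·BC·ACB·BC·BC·ACB·BC·ACB·BC·ACB·BC·BC·ACB·BC·ACB·BC·ACB·BC
    A ↦ BC
    B ↦ BC
    C ↦ ACB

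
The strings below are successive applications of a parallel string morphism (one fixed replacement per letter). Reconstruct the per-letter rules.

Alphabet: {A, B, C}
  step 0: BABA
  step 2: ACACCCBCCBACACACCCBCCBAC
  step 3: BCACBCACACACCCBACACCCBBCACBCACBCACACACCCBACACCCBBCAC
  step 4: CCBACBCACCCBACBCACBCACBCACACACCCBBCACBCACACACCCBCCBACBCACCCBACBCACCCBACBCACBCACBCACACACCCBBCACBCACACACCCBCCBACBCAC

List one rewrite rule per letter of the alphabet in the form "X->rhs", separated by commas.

  step 3 ⇒ step 4: BCACBCACACACCCBACACCCBBCACBCACBCACACACCCBACACCCBBCAC ⇒ CCB·AC·BC·AC·CCB·AC·BC·AC·BC·AC·BC·AC·AC·AC·CCB·BC·AC·BC·AC·AC·AC·CCB·CCB·AC·BC·AC·CCB·AC·BC·AC·CCB·AC·BC·AC·BC·AC·BC·AC·AC·AC·CCB·BC·AC·BC·AC·AC·AC·CCB·CCB·AC·BC·AC
    A ↦ BC
    B ↦ CCB
    C ↦ AC

A->BC, B->CCB, C->AC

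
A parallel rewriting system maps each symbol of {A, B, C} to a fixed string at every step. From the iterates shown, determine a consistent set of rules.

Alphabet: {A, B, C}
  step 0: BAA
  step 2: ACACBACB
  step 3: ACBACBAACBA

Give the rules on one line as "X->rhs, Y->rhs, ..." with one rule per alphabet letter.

  step 2 ⇒ step 3: ACACBACB ⇒ AC·B·AC·B·A·AC·B·A
    A ↦ AC
    B ↦ A
    C ↦ B

A->AC, B->A, C->B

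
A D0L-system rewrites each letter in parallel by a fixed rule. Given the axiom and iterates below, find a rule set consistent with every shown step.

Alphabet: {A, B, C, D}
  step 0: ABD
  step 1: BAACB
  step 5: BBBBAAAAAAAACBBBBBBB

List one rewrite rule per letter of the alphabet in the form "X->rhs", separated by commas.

A->B, B->AA, C->D, D->CB

  step 0 ⇒ step 1: ABD ⇒ B·AA·CB
    A ↦ B
    B ↦ AA
    D ↦ CB
    C ↦ D  (constrained at step 1)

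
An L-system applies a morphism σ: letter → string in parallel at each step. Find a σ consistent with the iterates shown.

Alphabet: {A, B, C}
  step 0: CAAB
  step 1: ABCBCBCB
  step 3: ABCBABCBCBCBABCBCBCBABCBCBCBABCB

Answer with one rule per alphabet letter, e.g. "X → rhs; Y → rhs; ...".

A->CB, B->CB, C->AB

  step 0 ⇒ step 1: CAAB ⇒ AB·CB·CB·CB
    A ↦ CB
    B ↦ CB
    C ↦ AB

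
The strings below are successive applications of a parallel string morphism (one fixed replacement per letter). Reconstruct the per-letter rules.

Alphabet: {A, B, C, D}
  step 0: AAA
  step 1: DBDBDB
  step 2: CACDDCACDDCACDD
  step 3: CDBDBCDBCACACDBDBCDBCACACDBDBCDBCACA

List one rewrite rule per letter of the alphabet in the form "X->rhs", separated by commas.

  step 2 ⇒ step 3: CACDDCACDDCACDD ⇒ CDB·DB·CDB·CA·CA·CDB·DB·CDB·CA·CA·CDB·DB·CDB·CA·CA
    A ↦ DB
    C ↦ CDB
    D ↦ CA
  step 1 ⇒ step 2: DBDBDB ⇒ CA·CDD·CA·CDD·CA·CDD
    B ↦ CDD

A->DB, B->CDD, C->CDB, D->CA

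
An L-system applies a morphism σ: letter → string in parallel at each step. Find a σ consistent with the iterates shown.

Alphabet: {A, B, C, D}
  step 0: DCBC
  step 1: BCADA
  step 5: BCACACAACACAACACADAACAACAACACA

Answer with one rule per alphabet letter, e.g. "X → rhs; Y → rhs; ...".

  step 0 ⇒ step 1: DCBC ⇒ BC·A·D·A
    B ↦ D
    C ↦ A
    D ↦ BC
    A ↦ AC  (constrained at step 1)

A->AC, B->D, C->A, D->BC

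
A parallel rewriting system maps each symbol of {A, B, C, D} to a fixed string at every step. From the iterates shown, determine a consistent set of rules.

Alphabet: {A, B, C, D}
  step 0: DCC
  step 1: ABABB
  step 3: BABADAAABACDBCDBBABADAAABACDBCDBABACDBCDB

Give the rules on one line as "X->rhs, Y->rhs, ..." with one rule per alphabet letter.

A->CDB, B->DAA, C->B, D->ABA

  step 0 ⇒ step 1: DCC ⇒ ABA·B·B
    C ↦ B
    D ↦ ABA
    A ↦ CDB  (constrained at step 1)
    B ↦ DAA  (constrained at step 1)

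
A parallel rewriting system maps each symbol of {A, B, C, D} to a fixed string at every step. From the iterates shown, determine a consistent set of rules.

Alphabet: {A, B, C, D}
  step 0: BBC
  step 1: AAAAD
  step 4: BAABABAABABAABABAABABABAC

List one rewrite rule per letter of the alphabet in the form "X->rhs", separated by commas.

A->BA, B->A, C->AAD, D->C

  step 0 ⇒ step 1: BBC ⇒ A·A·AAD
    B ↦ A
    C ↦ AAD
    A ↦ BA  (constrained at step 1)
    D ↦ C  (constrained at step 1)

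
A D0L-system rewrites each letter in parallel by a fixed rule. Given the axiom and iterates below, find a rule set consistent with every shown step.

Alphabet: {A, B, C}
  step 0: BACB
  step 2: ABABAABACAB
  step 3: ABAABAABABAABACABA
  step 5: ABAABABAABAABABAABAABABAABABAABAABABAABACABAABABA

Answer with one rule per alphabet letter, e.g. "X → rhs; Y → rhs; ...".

A->AB, B->A, C->AC

  step 2 ⇒ step 3: ABABAABACAB ⇒ AB·A·AB·A·AB·AB·A·AB·AC·AB·A
    A ↦ AB
    B ↦ A
    C ↦ AC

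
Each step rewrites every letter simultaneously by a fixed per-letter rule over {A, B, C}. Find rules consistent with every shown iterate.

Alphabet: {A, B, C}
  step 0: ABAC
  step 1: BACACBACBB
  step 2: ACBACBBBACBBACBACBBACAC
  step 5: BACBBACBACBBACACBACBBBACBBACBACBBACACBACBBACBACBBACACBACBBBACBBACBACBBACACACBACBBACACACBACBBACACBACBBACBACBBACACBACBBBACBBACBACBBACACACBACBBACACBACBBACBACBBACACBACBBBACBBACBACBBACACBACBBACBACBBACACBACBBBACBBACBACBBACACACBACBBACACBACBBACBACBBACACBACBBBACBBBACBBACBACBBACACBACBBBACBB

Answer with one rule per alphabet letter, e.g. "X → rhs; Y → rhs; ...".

A->BAC, B->AC, C->BB

  step 1 ⇒ step 2: BACACBACBB ⇒ AC·BAC·BB·BAC·BB·AC·BAC·BB·AC·AC
    A ↦ BAC
    B ↦ AC
    C ↦ BB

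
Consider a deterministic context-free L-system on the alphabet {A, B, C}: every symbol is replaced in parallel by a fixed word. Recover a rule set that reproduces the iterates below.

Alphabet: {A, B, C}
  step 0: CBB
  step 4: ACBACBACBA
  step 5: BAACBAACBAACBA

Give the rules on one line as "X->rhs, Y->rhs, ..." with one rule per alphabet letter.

A->BA, B->C, C->A

  step 4 ⇒ step 5: ACBACBACBA ⇒ BA·A·C·BA·A·C·BA·A·C·BA
    A ↦ BA
    B ↦ C
    C ↦ A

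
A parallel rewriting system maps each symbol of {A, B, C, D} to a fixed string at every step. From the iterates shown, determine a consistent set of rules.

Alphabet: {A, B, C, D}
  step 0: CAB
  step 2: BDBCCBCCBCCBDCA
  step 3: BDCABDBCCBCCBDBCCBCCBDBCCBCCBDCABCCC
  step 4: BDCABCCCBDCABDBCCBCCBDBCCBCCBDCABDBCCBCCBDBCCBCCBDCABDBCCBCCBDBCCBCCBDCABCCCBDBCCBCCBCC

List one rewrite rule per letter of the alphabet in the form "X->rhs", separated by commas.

A->C, B->BD, C->BCC, D->CA

  step 3 ⇒ step 4: BDCABDBCCBCCBDBCCBCCBDBCCBCCBDCABCCC ⇒ BD·CA·BCC·C·BD·CA·BD·BCC·BCC·BD·BCC·BCC·BD·CA·BD·BCC·BCC·BD·BCC·BCC·BD·CA·BD·BCC·BCC·BD·BCC·BCC·BD·CA·BCC·C·BD·BCC·BCC·BCC
    A ↦ C
    B ↦ BD
    C ↦ BCC
    D ↦ CA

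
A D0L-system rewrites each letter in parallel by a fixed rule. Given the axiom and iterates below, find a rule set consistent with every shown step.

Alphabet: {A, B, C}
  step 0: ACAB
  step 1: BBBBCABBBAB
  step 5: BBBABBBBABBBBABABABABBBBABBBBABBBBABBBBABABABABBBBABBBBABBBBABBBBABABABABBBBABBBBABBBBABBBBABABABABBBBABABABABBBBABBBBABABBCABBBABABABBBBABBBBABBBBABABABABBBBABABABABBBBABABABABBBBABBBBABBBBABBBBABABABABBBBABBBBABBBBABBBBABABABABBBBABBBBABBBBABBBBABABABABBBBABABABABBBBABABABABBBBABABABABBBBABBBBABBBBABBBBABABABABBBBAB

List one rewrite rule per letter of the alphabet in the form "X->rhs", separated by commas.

A->BBB, B->AB, C->BCA

  step 0 ⇒ step 1: ACAB ⇒ BBB·BCA·BBB·AB
    A ↦ BBB
    B ↦ AB
    C ↦ BCA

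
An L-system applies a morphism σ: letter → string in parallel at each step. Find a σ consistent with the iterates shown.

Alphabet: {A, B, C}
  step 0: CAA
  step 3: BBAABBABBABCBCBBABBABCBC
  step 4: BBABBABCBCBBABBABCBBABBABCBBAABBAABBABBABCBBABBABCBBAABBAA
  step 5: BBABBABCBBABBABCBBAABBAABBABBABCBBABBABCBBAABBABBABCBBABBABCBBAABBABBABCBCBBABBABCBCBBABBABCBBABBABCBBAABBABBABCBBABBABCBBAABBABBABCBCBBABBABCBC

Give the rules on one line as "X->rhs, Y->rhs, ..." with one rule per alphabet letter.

A->BC, B->BBA, C->A

  step 4 ⇒ step 5: BBABBABCBCBBABBABCBBABBABCBBAABBAABBABBABCBBABBABCBBAABBAA ⇒ BBA·BBA·BC·BBA·BBA·BC·BBA·A·BBA·A·BBA·BBA·BC·BBA·BBA·BC·BBA·A·BBA·BBA·BC·BBA·BBA·BC·BBA·A·BBA·BBA·BC·BC·BBA·BBA·BC·BC·BBA·BBA·BC·BBA·BBA·BC·BBA·A·BBA·BBA·BC·BBA·BBA·BC·BBA·A·BBA·BBA·BC·BC·BBA·BBA·BC·BC
    A ↦ BC
    B ↦ BBA
    C ↦ A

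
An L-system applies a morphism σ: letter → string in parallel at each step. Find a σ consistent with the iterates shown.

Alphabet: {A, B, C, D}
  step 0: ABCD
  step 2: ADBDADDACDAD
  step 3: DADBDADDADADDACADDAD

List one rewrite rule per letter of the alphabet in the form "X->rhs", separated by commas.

  step 2 ⇒ step 3: ADBDADDACDAD ⇒ D·AD·BD·AD·D·AD·AD·D·AC·AD·D·AD
    A ↦ D
    B ↦ BD
    C ↦ AC
    D ↦ AD

A->D, B->BD, C->AC, D->AD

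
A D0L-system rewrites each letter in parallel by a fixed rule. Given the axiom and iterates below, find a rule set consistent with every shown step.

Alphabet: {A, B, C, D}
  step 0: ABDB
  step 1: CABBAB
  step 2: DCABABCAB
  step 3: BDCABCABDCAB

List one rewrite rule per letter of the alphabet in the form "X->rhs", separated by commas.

A->C, B->AB, C->D, D->B

  step 2 ⇒ step 3: DCABABCAB ⇒ B·D·C·AB·C·AB·D·C·AB
    A ↦ C
    B ↦ AB
    C ↦ D
    D ↦ B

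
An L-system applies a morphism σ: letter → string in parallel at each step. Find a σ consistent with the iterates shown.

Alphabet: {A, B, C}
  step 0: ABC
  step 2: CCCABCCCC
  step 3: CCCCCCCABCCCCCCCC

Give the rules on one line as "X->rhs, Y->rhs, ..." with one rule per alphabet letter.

  step 2 ⇒ step 3: CCCABCCCC ⇒ CC·CC·CC·C·AB·CC·CC·CC·CC
    A ↦ C
    B ↦ AB
    C ↦ CC

A->C, B->AB, C->CC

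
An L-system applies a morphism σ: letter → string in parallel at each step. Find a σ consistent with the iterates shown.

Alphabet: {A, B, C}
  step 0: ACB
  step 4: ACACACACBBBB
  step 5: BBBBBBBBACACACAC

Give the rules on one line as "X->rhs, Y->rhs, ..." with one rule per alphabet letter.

A->B, B->AC, C->B

  step 4 ⇒ step 5: ACACACACBBBB ⇒ B·B·B·B·B·B·B·B·AC·AC·AC·AC
    A ↦ B
    B ↦ AC
    C ↦ B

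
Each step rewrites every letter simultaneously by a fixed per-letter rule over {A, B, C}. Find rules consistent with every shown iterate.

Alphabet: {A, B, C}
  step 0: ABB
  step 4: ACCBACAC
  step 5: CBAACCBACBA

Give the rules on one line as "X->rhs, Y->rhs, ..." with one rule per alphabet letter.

  step 4 ⇒ step 5: ACCBACAC ⇒ CB·A·A·C·CB·A·CB·A
    A ↦ CB
    B ↦ C
    C ↦ A

A->CB, B->C, C->A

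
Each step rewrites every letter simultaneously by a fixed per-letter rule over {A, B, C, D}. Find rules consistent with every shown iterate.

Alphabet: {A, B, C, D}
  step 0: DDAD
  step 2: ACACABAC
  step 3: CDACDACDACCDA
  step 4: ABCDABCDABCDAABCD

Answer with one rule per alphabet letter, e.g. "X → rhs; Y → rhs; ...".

  step 3 ⇒ step 4: CDACDACDACCDA ⇒ A·B·CD·A·B·CD·A·B·CD·A·A·B·CD
    A ↦ CD
    C ↦ A
    D ↦ B
  step 2 ⇒ step 3: ACACABAC ⇒ CD·A·CD·A·CD·AC·CD·A
    B ↦ AC

A->CD, B->AC, C->A, D->B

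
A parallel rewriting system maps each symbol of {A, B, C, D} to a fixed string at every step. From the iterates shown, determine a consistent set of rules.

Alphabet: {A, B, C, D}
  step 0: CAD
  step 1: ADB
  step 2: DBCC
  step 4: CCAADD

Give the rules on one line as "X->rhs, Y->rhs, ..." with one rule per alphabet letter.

  step 1 ⇒ step 2: ADB ⇒ D·B·CC
    A ↦ D
    B ↦ CC
    D ↦ B
  step 0 ⇒ step 1: CAD ⇒ A·D·B
    C ↦ A

A->D, B->CC, C->A, D->B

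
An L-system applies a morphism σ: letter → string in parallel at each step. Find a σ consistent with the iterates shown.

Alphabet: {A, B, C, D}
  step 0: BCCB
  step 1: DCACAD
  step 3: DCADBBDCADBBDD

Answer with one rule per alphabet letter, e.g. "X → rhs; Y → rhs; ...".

  step 0 ⇒ step 1: BCCB ⇒ D·CA·CA·D
    B ↦ D
    C ↦ CA
    A ↦ DB  (constrained at step 1)
    D ↦ B  (constrained at step 1)

A->DB, B->D, C->CA, D->B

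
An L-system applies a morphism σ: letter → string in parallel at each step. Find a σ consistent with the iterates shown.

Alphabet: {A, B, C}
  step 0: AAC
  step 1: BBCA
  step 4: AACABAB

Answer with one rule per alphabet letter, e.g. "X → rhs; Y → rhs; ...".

A->B, B->A, C->CA

  step 0 ⇒ step 1: AAC ⇒ B·B·CA
    A ↦ B
    C ↦ CA
    B ↦ A  (constrained at step 1)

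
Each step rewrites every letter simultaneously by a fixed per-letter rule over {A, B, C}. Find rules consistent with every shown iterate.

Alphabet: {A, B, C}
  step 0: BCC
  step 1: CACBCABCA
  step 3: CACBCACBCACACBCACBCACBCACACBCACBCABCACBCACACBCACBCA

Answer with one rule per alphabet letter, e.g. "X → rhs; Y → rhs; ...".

A->C, B->CAC, C->BCA

  step 0 ⇒ step 1: BCC ⇒ CAC·BCA·BCA
    B ↦ CAC
    C ↦ BCA
    A ↦ C  (constrained at step 1)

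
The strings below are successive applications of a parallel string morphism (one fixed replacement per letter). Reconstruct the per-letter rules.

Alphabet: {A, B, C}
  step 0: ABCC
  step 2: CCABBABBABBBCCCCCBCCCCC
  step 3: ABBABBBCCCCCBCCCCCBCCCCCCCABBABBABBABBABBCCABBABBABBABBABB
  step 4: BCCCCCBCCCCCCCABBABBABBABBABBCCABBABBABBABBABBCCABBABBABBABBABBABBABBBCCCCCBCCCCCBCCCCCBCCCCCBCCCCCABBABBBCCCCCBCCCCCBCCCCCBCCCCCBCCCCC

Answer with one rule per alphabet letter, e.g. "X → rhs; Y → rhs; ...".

  step 3 ⇒ step 4: ABBABBBCCCCCBCCCCCBCCCCCCCABBABBABBABBABBCCABBABBABBABBABB ⇒ BC·CC·CC·BC·CC·CC·CC·ABB·ABB·ABB·ABB·ABB·CC·ABB·ABB·ABB·ABB·ABB·CC·ABB·ABB·ABB·ABB·ABB·ABB·ABB·BC·CC·CC·BC·CC·CC·BC·CC·CC·BC·CC·CC·BC·CC·CC·ABB·ABB·BC·CC·CC·BC·CC·CC·BC·CC·CC·BC·CC·CC·BC·CC·CC
    A ↦ BC
    B ↦ CC
    C ↦ ABB

A->BC, B->CC, C->ABB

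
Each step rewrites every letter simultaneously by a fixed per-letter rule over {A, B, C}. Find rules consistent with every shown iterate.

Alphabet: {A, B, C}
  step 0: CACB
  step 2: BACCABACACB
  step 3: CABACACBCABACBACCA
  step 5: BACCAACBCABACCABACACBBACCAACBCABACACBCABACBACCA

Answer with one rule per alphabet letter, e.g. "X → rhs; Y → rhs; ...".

  step 2 ⇒ step 3: BACCABACACB ⇒ CA·B·AC·AC·B·CA·B·AC·B·AC·CA
    A ↦ B
    B ↦ CA
    C ↦ AC

A->B, B->CA, C->AC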